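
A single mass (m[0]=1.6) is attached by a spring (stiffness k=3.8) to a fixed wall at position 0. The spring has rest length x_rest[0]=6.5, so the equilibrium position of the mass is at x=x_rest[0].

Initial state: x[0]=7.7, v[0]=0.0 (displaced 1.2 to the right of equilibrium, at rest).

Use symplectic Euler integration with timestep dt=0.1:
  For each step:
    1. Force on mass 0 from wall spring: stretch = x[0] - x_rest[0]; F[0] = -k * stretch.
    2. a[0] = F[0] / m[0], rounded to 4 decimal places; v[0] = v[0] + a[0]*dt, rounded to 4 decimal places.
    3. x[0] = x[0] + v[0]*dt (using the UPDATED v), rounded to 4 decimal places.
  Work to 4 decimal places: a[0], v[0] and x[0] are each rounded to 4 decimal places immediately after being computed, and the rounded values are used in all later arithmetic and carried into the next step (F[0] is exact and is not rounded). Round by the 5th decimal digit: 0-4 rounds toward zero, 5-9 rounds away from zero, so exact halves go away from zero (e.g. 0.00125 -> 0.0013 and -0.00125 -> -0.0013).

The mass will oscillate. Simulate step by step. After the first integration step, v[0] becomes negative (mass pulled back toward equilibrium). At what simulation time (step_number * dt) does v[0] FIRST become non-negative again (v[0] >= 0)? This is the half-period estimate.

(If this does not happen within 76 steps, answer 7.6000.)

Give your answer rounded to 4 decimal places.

Step 0: x=[7.7000] v=[0.0000]
Step 1: x=[7.6715] v=[-0.2850]
Step 2: x=[7.6152] v=[-0.5632]
Step 3: x=[7.5324] v=[-0.8281]
Step 4: x=[7.4251] v=[-1.0733]
Step 5: x=[7.2958] v=[-1.2930]
Step 6: x=[7.1476] v=[-1.4820]
Step 7: x=[6.9840] v=[-1.6358]
Step 8: x=[6.8089] v=[-1.7508]
Step 9: x=[6.6265] v=[-1.8242]
Step 10: x=[6.4411] v=[-1.8542]
Step 11: x=[6.2571] v=[-1.8402]
Step 12: x=[6.0789] v=[-1.7825]
Step 13: x=[5.9107] v=[-1.6825]
Step 14: x=[5.7565] v=[-1.5425]
Step 15: x=[5.6199] v=[-1.3659]
Step 16: x=[5.5042] v=[-1.1569]
Step 17: x=[5.4122] v=[-0.9204]
Step 18: x=[5.3460] v=[-0.6621]
Step 19: x=[5.3072] v=[-0.3880]
Step 20: x=[5.2967] v=[-0.1047]
Step 21: x=[5.3148] v=[0.1811]
First v>=0 after going negative at step 21, time=2.1000

Answer: 2.1000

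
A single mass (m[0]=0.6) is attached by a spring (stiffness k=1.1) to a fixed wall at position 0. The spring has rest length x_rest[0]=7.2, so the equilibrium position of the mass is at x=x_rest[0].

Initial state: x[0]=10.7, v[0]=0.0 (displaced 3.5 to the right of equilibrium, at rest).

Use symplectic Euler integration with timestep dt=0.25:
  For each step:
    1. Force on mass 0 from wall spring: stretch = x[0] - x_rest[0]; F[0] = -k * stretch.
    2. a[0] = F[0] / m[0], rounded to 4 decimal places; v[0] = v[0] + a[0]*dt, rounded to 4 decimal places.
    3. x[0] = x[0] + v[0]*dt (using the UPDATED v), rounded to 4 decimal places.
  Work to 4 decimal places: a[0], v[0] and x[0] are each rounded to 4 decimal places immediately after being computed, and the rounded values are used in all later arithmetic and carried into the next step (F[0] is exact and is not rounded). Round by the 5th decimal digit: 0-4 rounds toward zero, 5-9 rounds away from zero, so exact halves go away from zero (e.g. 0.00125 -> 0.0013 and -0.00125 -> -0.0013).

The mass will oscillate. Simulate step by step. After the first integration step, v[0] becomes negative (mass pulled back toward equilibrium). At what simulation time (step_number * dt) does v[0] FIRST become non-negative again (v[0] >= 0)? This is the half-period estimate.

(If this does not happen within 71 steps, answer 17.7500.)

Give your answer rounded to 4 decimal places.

Step 0: x=[10.7000] v=[0.0000]
Step 1: x=[10.2990] v=[-1.6042]
Step 2: x=[9.5429] v=[-3.0246]
Step 3: x=[8.5183] v=[-4.0984]
Step 4: x=[7.3427] v=[-4.7026]
Step 5: x=[6.1507] v=[-4.7680]
Step 6: x=[5.0789] v=[-4.2871]
Step 7: x=[4.2502] v=[-3.3149]
Step 8: x=[3.7595] v=[-1.9629]
Step 9: x=[3.6630] v=[-0.3860]
Step 10: x=[3.9718] v=[1.2351]
First v>=0 after going negative at step 10, time=2.5000

Answer: 2.5000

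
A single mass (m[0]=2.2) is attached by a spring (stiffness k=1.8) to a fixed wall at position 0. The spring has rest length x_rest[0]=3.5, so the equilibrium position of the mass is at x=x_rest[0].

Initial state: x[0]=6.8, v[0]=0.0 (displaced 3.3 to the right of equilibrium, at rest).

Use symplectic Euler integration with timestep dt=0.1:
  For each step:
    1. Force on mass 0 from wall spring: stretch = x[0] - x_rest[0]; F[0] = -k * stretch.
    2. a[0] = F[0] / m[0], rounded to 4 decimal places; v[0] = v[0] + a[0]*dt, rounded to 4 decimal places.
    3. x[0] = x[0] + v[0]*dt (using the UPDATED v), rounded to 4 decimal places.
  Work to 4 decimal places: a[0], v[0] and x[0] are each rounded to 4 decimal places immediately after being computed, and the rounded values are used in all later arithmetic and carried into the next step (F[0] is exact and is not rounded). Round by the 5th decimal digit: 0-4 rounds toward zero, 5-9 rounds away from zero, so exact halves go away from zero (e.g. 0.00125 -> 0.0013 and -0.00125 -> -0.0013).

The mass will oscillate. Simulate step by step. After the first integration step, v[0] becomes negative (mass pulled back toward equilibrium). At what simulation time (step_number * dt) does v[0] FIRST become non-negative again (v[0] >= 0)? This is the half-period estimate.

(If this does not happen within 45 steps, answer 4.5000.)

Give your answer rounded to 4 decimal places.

Answer: 3.5000

Derivation:
Step 0: x=[6.8000] v=[0.0000]
Step 1: x=[6.7730] v=[-0.2700]
Step 2: x=[6.7192] v=[-0.5378]
Step 3: x=[6.6391] v=[-0.8012]
Step 4: x=[6.5333] v=[-1.0580]
Step 5: x=[6.4027] v=[-1.3062]
Step 6: x=[6.2483] v=[-1.5437]
Step 7: x=[6.0714] v=[-1.7686]
Step 8: x=[5.8735] v=[-1.9790]
Step 9: x=[5.6562] v=[-2.1732]
Step 10: x=[5.4212] v=[-2.3496]
Step 11: x=[5.1705] v=[-2.5068]
Step 12: x=[4.9062] v=[-2.6435]
Step 13: x=[4.6303] v=[-2.7586]
Step 14: x=[4.3452] v=[-2.8511]
Step 15: x=[4.0532] v=[-2.9203]
Step 16: x=[3.7566] v=[-2.9656]
Step 17: x=[3.4579] v=[-2.9866]
Step 18: x=[3.1596] v=[-2.9832]
Step 19: x=[2.8641] v=[-2.9554]
Step 20: x=[2.5738] v=[-2.9034]
Step 21: x=[2.2910] v=[-2.8276]
Step 22: x=[2.0181] v=[-2.7287]
Step 23: x=[1.7574] v=[-2.6075]
Step 24: x=[1.5109] v=[-2.4649]
Step 25: x=[1.2807] v=[-2.3022]
Step 26: x=[1.0686] v=[-2.1206]
Step 27: x=[0.8764] v=[-1.9217]
Step 28: x=[0.7057] v=[-1.7070]
Step 29: x=[0.5579] v=[-1.4784]
Step 30: x=[0.4341] v=[-1.2377]
Step 31: x=[0.3354] v=[-0.9869]
Step 32: x=[0.2626] v=[-0.7280]
Step 33: x=[0.2163] v=[-0.4631]
Step 34: x=[0.1969] v=[-0.1944]
Step 35: x=[0.2045] v=[0.0759]
First v>=0 after going negative at step 35, time=3.5000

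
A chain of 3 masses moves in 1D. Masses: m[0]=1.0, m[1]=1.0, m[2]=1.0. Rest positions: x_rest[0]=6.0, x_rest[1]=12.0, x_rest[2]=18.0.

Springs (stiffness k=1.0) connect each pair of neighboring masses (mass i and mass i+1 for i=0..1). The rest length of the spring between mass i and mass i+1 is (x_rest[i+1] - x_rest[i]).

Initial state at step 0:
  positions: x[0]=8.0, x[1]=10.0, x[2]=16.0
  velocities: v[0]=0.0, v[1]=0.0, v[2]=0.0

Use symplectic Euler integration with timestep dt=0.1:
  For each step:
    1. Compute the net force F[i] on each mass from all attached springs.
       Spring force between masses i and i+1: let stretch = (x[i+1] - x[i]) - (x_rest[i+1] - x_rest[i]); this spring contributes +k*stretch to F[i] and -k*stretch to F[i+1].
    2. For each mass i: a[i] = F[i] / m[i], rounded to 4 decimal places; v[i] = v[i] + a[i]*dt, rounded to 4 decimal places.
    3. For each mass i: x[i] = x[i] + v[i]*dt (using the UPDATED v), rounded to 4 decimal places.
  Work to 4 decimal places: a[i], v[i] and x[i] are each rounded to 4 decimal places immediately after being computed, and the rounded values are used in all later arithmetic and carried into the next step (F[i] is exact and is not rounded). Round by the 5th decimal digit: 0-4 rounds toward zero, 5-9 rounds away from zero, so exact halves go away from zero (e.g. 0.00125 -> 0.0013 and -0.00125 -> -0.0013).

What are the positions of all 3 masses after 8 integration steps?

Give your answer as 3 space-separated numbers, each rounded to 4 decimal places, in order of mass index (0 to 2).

Step 0: x=[8.0000 10.0000 16.0000] v=[0.0000 0.0000 0.0000]
Step 1: x=[7.9600 10.0400 16.0000] v=[-0.4000 0.4000 0.0000]
Step 2: x=[7.8808 10.1188 16.0004] v=[-0.7920 0.7880 0.0040]
Step 3: x=[7.7640 10.2340 16.0020] v=[-1.1682 1.1524 0.0158]
Step 4: x=[7.6119 10.3822 16.0059] v=[-1.5212 1.4822 0.0390]
Step 5: x=[7.4275 10.5590 16.0136] v=[-1.8442 1.7675 0.0766]
Step 6: x=[7.2144 10.7590 16.0267] v=[-2.1311 1.9998 0.1311]
Step 7: x=[6.9767 10.9762 16.0471] v=[-2.3766 2.1721 0.2043]
Step 8: x=[6.7190 11.2041 16.0768] v=[-2.5767 2.2792 0.2972]

Answer: 6.7190 11.2041 16.0768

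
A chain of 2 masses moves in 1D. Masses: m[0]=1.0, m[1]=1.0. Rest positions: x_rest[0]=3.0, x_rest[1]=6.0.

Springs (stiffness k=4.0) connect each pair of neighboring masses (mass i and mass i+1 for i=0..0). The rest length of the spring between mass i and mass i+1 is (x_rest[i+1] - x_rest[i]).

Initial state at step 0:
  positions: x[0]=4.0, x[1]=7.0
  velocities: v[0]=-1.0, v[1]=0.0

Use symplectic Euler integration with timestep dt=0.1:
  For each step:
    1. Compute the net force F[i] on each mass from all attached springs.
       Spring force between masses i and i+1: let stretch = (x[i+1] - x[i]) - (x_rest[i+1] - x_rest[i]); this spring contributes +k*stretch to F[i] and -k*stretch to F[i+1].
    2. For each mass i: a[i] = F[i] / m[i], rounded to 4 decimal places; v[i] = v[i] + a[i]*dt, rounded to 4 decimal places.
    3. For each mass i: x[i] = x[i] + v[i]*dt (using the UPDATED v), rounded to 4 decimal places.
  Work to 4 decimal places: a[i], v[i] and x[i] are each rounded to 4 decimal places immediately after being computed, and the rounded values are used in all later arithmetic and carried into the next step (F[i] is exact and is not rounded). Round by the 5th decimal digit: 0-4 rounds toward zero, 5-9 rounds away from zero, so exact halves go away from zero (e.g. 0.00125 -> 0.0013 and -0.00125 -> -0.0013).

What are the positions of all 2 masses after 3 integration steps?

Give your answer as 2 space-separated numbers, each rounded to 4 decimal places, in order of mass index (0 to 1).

Answer: 3.7157 6.9843

Derivation:
Step 0: x=[4.0000 7.0000] v=[-1.0000 0.0000]
Step 1: x=[3.9000 7.0000] v=[-1.0000 0.0000]
Step 2: x=[3.8040 6.9960] v=[-0.9600 -0.0400]
Step 3: x=[3.7157 6.9843] v=[-0.8832 -0.1168]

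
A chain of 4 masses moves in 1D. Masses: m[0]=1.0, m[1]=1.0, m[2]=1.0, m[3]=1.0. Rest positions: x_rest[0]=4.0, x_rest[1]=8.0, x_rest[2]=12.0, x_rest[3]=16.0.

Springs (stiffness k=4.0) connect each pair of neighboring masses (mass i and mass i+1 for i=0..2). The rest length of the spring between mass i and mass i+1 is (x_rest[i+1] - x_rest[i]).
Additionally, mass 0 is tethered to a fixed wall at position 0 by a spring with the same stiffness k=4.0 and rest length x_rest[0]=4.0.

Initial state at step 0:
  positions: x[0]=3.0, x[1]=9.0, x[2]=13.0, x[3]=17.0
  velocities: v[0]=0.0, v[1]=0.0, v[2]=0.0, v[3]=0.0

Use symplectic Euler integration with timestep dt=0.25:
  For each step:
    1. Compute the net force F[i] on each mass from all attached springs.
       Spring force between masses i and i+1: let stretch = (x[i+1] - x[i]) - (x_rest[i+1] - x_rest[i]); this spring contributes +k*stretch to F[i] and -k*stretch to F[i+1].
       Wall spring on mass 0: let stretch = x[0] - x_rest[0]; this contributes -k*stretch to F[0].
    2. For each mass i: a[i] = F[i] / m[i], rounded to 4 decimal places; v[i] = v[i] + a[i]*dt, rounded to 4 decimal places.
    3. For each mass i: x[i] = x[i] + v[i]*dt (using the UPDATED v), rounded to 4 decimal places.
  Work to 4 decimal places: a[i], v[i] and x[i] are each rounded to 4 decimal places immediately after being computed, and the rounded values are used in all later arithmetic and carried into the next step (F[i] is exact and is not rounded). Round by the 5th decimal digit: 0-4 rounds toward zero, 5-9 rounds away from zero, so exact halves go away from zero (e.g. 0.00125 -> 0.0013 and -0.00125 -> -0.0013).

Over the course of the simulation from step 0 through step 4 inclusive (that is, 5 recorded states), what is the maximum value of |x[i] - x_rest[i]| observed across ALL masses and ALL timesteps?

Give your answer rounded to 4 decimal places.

Answer: 1.3594

Derivation:
Step 0: x=[3.0000 9.0000 13.0000 17.0000] v=[0.0000 0.0000 0.0000 0.0000]
Step 1: x=[3.7500 8.5000 13.0000 17.0000] v=[3.0000 -2.0000 0.0000 0.0000]
Step 2: x=[4.7500 7.9375 12.8750 17.0000] v=[4.0000 -2.2500 -0.5000 0.0000]
Step 3: x=[5.3594 7.8125 12.5469 16.9688] v=[2.4375 -0.5000 -1.3125 -0.1250]
Step 4: x=[5.2422 8.2578 12.1407 16.8321] v=[-0.4688 1.7813 -1.6250 -0.5469]
Max displacement = 1.3594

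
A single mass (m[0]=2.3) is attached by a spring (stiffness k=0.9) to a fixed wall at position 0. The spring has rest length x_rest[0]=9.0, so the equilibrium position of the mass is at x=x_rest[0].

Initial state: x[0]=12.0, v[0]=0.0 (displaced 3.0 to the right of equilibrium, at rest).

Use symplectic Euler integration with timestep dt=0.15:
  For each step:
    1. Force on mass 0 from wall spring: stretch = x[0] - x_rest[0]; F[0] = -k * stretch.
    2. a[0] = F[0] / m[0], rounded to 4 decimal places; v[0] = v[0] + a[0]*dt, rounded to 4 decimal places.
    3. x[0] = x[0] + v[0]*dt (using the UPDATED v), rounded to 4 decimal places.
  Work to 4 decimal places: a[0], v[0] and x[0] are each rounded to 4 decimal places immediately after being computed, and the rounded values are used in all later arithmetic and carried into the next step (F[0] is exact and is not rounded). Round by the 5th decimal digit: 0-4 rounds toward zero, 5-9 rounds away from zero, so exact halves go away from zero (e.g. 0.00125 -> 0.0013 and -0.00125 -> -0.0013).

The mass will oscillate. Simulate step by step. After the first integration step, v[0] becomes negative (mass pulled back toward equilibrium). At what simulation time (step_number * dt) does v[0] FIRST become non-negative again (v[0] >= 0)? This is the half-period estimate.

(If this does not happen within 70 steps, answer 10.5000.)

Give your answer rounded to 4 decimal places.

Answer: 5.1000

Derivation:
Step 0: x=[12.0000] v=[0.0000]
Step 1: x=[11.9736] v=[-0.1761]
Step 2: x=[11.9210] v=[-0.3506]
Step 3: x=[11.8427] v=[-0.5221]
Step 4: x=[11.7394] v=[-0.6890]
Step 5: x=[11.6119] v=[-0.8498]
Step 6: x=[11.4614] v=[-1.0031]
Step 7: x=[11.2893] v=[-1.1476]
Step 8: x=[11.0970] v=[-1.2820]
Step 9: x=[10.8862] v=[-1.4051]
Step 10: x=[10.6588] v=[-1.5158]
Step 11: x=[10.4168] v=[-1.6132]
Step 12: x=[10.1623] v=[-1.6964]
Step 13: x=[9.8976] v=[-1.7646]
Step 14: x=[9.6250] v=[-1.8173]
Step 15: x=[9.3469] v=[-1.8540]
Step 16: x=[9.0657] v=[-1.8744]
Step 17: x=[8.7840] v=[-1.8783]
Step 18: x=[8.5042] v=[-1.8656]
Step 19: x=[8.2287] v=[-1.8365]
Step 20: x=[7.9600] v=[-1.7912]
Step 21: x=[7.7005] v=[-1.7302]
Step 22: x=[7.4524] v=[-1.6539]
Step 23: x=[7.2179] v=[-1.5631]
Step 24: x=[6.9991] v=[-1.4585]
Step 25: x=[6.7979] v=[-1.3411]
Step 26: x=[6.6161] v=[-1.2118]
Step 27: x=[6.4553] v=[-1.0719]
Step 28: x=[6.3169] v=[-0.9225]
Step 29: x=[6.2022] v=[-0.7650]
Step 30: x=[6.1121] v=[-0.6008]
Step 31: x=[6.0474] v=[-0.4313]
Step 32: x=[6.0087] v=[-0.2580]
Step 33: x=[5.9963] v=[-0.0824]
Step 34: x=[6.0104] v=[0.0939]
First v>=0 after going negative at step 34, time=5.1000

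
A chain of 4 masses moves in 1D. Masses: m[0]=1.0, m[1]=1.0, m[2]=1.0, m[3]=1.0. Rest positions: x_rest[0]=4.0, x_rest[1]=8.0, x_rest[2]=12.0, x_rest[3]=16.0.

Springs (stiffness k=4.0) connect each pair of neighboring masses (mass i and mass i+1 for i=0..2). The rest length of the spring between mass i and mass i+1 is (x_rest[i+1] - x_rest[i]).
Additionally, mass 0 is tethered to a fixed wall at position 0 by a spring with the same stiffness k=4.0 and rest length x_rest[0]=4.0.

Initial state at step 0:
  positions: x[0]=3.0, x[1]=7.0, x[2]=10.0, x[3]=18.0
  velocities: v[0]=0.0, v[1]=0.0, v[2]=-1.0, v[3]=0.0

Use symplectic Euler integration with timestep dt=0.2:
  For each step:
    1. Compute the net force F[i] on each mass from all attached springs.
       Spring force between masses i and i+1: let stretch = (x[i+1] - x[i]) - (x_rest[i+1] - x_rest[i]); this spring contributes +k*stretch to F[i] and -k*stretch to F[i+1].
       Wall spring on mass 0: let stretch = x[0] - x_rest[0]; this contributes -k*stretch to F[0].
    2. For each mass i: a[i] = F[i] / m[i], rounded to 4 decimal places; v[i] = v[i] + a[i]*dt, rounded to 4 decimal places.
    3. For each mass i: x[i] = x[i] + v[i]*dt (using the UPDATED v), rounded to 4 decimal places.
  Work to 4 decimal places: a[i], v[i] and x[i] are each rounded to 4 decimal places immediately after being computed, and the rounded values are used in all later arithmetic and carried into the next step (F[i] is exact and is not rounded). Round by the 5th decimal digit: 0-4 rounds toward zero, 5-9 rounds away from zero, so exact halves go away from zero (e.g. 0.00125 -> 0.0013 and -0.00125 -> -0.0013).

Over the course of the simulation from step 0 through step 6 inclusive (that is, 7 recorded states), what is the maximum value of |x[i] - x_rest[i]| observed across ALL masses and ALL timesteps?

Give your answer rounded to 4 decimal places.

Answer: 2.2659

Derivation:
Step 0: x=[3.0000 7.0000 10.0000 18.0000] v=[0.0000 0.0000 -1.0000 0.0000]
Step 1: x=[3.1600 6.8400 10.6000 17.3600] v=[0.8000 -0.8000 3.0000 -3.2000]
Step 2: x=[3.4032 6.6928 11.6800 16.2784] v=[1.2160 -0.7360 5.4000 -5.4080]
Step 3: x=[3.6282 6.8172 12.6978 15.1011] v=[1.1251 0.6221 5.0890 -5.8867]
Step 4: x=[3.7829 7.3723 13.1592 14.1792] v=[0.7737 2.7754 2.3072 -4.6093]
Step 5: x=[3.9067 8.2790 12.8579 13.7341] v=[0.6189 4.5334 -1.5063 -2.2253]
Step 6: x=[4.1050 9.2187 11.9642 13.7888] v=[0.9914 4.6987 -4.4685 0.2737]
Max displacement = 2.2659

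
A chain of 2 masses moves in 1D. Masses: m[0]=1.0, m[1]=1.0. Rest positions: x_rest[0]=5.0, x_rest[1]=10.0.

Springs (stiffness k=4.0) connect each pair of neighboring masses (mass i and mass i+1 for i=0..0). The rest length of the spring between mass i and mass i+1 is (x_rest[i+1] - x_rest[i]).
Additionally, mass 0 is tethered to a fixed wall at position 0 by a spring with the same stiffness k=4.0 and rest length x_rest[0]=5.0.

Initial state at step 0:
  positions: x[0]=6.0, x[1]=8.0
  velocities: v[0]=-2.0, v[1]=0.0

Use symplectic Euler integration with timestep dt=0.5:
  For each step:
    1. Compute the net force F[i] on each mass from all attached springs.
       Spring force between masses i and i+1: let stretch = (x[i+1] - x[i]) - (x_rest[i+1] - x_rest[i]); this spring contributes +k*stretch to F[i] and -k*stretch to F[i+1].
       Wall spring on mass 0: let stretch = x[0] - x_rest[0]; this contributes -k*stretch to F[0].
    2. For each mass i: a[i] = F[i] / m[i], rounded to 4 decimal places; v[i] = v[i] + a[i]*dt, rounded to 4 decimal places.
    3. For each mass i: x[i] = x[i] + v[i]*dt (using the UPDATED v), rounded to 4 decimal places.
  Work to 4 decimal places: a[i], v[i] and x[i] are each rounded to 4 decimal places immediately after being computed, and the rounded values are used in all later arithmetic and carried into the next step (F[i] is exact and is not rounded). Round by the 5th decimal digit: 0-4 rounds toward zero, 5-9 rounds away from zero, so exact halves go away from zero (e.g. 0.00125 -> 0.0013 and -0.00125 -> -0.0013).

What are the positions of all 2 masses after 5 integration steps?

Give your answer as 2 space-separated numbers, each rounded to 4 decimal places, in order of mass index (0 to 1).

Answer: 4.0000 12.0000

Derivation:
Step 0: x=[6.0000 8.0000] v=[-2.0000 0.0000]
Step 1: x=[1.0000 11.0000] v=[-10.0000 6.0000]
Step 2: x=[5.0000 9.0000] v=[8.0000 -4.0000]
Step 3: x=[8.0000 8.0000] v=[6.0000 -2.0000]
Step 4: x=[3.0000 12.0000] v=[-10.0000 8.0000]
Step 5: x=[4.0000 12.0000] v=[2.0000 0.0000]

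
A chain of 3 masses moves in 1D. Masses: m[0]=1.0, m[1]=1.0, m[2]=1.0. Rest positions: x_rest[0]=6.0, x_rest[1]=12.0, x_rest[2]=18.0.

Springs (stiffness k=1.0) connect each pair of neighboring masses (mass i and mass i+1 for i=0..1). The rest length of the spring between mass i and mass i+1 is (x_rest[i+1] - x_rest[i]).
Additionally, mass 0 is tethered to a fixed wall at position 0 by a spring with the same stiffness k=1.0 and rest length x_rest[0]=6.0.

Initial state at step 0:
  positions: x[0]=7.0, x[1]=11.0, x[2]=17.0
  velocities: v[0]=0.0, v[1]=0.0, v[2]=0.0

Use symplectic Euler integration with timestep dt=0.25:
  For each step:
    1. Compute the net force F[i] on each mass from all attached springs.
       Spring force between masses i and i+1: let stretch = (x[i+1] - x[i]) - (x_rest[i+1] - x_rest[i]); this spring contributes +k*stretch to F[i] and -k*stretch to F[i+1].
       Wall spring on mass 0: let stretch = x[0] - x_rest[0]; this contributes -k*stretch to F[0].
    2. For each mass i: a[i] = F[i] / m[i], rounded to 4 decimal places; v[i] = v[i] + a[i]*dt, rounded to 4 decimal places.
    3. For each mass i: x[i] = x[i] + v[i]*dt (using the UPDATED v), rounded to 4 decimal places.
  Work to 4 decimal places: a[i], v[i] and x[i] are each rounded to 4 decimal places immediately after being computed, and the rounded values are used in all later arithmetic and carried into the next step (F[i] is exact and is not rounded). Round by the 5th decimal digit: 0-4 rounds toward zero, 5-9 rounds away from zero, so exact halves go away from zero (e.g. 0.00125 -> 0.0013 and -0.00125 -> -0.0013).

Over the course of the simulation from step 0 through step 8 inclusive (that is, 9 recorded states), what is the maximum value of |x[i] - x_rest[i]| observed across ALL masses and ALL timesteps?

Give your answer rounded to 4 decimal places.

Step 0: x=[7.0000 11.0000 17.0000] v=[0.0000 0.0000 0.0000]
Step 1: x=[6.8125 11.1250 17.0000] v=[-0.7500 0.5000 0.0000]
Step 2: x=[6.4688 11.3477 17.0078] v=[-1.3750 0.8906 0.0313]
Step 3: x=[6.0257 11.6192 17.0369] v=[-1.7725 1.0859 0.1163]
Step 4: x=[5.5556 11.8797 17.1024] v=[-1.8806 1.0420 0.2619]
Step 5: x=[5.1335 12.0714 17.2165] v=[-1.6885 0.7667 0.4562]
Step 6: x=[4.8242 12.1510 17.3840] v=[-1.2374 0.3185 0.6699]
Step 7: x=[4.6713 12.0998 17.5994] v=[-0.6118 -0.2050 0.8617]
Step 8: x=[4.6907 11.9280 17.8461] v=[0.0775 -0.6872 0.9868]
Max displacement = 1.3287

Answer: 1.3287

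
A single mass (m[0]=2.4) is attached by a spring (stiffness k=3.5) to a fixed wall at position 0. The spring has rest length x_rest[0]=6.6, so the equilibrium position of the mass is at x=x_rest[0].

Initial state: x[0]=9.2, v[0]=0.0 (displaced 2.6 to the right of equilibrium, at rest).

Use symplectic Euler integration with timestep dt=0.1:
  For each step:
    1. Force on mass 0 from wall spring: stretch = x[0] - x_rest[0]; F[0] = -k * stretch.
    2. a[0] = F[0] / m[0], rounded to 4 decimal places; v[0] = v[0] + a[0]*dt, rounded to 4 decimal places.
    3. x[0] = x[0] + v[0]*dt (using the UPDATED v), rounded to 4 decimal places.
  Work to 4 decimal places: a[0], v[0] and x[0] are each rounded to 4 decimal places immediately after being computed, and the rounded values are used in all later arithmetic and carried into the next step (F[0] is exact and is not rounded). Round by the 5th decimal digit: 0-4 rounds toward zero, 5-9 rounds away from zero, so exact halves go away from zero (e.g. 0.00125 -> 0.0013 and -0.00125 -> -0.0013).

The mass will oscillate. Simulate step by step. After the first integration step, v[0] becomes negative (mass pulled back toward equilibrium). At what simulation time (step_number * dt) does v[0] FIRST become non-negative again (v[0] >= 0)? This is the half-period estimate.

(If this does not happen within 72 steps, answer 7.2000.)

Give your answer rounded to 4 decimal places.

Step 0: x=[9.2000] v=[0.0000]
Step 1: x=[9.1621] v=[-0.3792]
Step 2: x=[9.0868] v=[-0.7528]
Step 3: x=[8.9753] v=[-1.1155]
Step 4: x=[8.8291] v=[-1.4619]
Step 5: x=[8.6504] v=[-1.7870]
Step 6: x=[8.4418] v=[-2.0860]
Step 7: x=[8.2063] v=[-2.3546]
Step 8: x=[7.9474] v=[-2.5889]
Step 9: x=[7.6689] v=[-2.7854]
Step 10: x=[7.3748] v=[-2.9413]
Step 11: x=[7.0694] v=[-3.0543]
Step 12: x=[6.7571] v=[-3.1228]
Step 13: x=[6.4425] v=[-3.1457]
Step 14: x=[6.1302] v=[-3.1227]
Step 15: x=[5.8248] v=[-3.0542]
Step 16: x=[5.5307] v=[-2.9412]
Step 17: x=[5.2522] v=[-2.7853]
Step 18: x=[4.9933] v=[-2.5888]
Step 19: x=[4.7579] v=[-2.3545]
Step 20: x=[4.5493] v=[-2.0859]
Step 21: x=[4.3706] v=[-1.7868]
Step 22: x=[4.2244] v=[-1.4617]
Step 23: x=[4.1129] v=[-1.1153]
Step 24: x=[4.0376] v=[-0.7526]
Step 25: x=[3.9997] v=[-0.3789]
Step 26: x=[3.9997] v=[0.0003]
First v>=0 after going negative at step 26, time=2.6000

Answer: 2.6000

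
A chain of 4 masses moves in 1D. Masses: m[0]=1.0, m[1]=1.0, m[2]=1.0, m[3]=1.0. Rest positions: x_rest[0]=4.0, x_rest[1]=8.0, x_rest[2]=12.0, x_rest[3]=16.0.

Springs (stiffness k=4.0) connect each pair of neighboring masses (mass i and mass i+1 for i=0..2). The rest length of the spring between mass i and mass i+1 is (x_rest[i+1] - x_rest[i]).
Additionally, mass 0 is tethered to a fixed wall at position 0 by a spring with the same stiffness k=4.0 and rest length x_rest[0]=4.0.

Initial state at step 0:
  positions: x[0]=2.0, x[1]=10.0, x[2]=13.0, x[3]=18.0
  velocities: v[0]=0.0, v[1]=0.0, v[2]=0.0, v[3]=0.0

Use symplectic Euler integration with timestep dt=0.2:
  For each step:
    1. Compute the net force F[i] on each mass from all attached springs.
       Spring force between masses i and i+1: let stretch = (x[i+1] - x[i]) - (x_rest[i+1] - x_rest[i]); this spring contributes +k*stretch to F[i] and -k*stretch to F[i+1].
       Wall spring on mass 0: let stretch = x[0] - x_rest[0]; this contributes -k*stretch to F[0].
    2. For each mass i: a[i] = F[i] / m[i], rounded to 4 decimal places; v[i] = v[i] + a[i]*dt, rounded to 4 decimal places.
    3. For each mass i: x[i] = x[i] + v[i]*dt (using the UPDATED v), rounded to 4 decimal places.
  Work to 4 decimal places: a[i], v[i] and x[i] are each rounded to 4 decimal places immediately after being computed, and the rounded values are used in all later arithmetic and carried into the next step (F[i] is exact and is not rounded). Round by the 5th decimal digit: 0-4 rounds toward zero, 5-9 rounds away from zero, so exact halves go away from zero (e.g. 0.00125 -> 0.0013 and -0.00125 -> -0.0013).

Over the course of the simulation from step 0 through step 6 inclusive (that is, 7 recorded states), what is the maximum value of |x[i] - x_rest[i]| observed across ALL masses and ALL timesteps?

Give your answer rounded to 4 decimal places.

Step 0: x=[2.0000 10.0000 13.0000 18.0000] v=[0.0000 0.0000 0.0000 0.0000]
Step 1: x=[2.9600 9.2000 13.3200 17.8400] v=[4.8000 -4.0000 1.6000 -0.8000]
Step 2: x=[4.4448 8.0608 13.7040 17.5968] v=[7.4240 -5.6960 1.9200 -1.2160]
Step 3: x=[5.7970 7.2460 13.8079 17.3708] v=[6.7610 -4.0742 0.5197 -1.1302]
Step 4: x=[6.4535 7.2492 13.4320 17.2147] v=[3.2826 0.0161 -1.8795 -0.7805]
Step 5: x=[6.2048 8.1144 12.6721 17.0934] v=[-1.2436 4.3258 -3.7996 -0.6067]
Step 6: x=[5.2688 9.4033 11.8904 16.9047] v=[-4.6798 6.4443 -3.9087 -0.9437]
Max displacement = 2.4535

Answer: 2.4535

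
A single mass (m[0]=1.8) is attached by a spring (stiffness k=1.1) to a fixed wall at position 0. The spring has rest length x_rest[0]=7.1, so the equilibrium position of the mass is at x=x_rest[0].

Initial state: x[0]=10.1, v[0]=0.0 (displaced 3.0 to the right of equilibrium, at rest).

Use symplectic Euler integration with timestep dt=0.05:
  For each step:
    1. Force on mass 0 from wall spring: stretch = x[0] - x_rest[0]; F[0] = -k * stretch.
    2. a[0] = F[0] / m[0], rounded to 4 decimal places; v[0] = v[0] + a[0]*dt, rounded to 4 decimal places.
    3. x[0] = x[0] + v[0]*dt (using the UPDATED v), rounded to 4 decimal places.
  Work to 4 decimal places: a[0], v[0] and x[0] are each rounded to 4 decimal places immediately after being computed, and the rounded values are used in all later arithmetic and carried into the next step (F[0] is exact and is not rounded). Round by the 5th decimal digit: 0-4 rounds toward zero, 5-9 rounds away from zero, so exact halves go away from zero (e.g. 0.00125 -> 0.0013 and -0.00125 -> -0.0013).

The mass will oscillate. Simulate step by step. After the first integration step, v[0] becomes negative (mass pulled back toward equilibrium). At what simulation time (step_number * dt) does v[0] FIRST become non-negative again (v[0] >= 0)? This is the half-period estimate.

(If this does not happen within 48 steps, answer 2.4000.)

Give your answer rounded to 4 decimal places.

Answer: 2.4000

Derivation:
Step 0: x=[10.1000] v=[0.0000]
Step 1: x=[10.0954] v=[-0.0917]
Step 2: x=[10.0862] v=[-0.1832]
Step 3: x=[10.0725] v=[-0.2744]
Step 4: x=[10.0542] v=[-0.3652]
Step 5: x=[10.0314] v=[-0.4555]
Step 6: x=[10.0041] v=[-0.5451]
Step 7: x=[9.9724] v=[-0.6338]
Step 8: x=[9.9363] v=[-0.7216]
Step 9: x=[9.8959] v=[-0.8083]
Step 10: x=[9.8512] v=[-0.8937]
Step 11: x=[9.8023] v=[-0.9778]
Step 12: x=[9.7493] v=[-1.0604]
Step 13: x=[9.6922] v=[-1.1414]
Step 14: x=[9.6312] v=[-1.2206]
Step 15: x=[9.5663] v=[-1.2979]
Step 16: x=[9.4976] v=[-1.3733]
Step 17: x=[9.4253] v=[-1.4466]
Step 18: x=[9.3494] v=[-1.5177]
Step 19: x=[9.2701] v=[-1.5864]
Step 20: x=[9.1875] v=[-1.6527]
Step 21: x=[9.1017] v=[-1.7165]
Step 22: x=[9.0128] v=[-1.7777]
Step 23: x=[8.9210] v=[-1.8361]
Step 24: x=[8.8264] v=[-1.8917]
Step 25: x=[8.7292] v=[-1.9445]
Step 26: x=[8.6295] v=[-1.9943]
Step 27: x=[8.5275] v=[-2.0410]
Step 28: x=[8.4233] v=[-2.0846]
Step 29: x=[8.3171] v=[-2.1250]
Step 30: x=[8.2090] v=[-2.1622]
Step 31: x=[8.0992] v=[-2.1961]
Step 32: x=[7.9879] v=[-2.2266]
Step 33: x=[7.8752] v=[-2.2537]
Step 34: x=[7.7613] v=[-2.2774]
Step 35: x=[7.6464] v=[-2.2976]
Step 36: x=[7.5307] v=[-2.3143]
Step 37: x=[7.4143] v=[-2.3275]
Step 38: x=[7.2974] v=[-2.3371]
Step 39: x=[7.1802] v=[-2.3431]
Step 40: x=[7.0629] v=[-2.3456]
Step 41: x=[6.9457] v=[-2.3445]
Step 42: x=[6.8287] v=[-2.3398]
Step 43: x=[6.7121] v=[-2.3315]
Step 44: x=[6.5961] v=[-2.3196]
Step 45: x=[6.4809] v=[-2.3042]
Step 46: x=[6.3666] v=[-2.2853]
Step 47: x=[6.2535] v=[-2.2629]
Step 48: x=[6.1417] v=[-2.2370]
v[0] did not become non-negative within 48 steps; using fallback time=2.4000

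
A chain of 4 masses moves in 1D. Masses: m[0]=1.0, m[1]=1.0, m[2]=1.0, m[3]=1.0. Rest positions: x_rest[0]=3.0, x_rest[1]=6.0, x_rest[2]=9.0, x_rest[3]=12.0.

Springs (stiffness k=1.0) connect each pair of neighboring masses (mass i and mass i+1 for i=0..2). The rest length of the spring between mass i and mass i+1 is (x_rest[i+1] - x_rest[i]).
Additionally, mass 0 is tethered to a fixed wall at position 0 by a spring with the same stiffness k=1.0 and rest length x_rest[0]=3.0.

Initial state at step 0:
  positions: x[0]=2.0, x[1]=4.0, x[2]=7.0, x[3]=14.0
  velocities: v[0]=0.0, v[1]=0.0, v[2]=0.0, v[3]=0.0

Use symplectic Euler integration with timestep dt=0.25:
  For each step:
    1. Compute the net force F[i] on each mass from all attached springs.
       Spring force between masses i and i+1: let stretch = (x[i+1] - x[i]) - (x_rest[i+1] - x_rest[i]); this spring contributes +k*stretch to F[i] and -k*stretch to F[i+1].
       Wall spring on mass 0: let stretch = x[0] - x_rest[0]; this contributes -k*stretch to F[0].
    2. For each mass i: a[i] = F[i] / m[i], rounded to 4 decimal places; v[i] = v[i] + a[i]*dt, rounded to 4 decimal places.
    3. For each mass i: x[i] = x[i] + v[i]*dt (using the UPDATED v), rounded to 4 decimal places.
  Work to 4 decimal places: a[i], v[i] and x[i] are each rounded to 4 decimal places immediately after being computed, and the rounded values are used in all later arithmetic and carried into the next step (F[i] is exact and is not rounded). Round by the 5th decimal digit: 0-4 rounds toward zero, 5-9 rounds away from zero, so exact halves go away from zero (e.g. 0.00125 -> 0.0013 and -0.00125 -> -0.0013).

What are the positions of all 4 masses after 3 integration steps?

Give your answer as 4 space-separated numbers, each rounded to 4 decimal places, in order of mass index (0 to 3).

Answer: 2.0195 4.4107 8.2930 12.6517

Derivation:
Step 0: x=[2.0000 4.0000 7.0000 14.0000] v=[0.0000 0.0000 0.0000 0.0000]
Step 1: x=[2.0000 4.0625 7.2500 13.7500] v=[0.0000 0.2500 1.0000 -1.0000]
Step 2: x=[2.0039 4.1953 7.7070 13.2813] v=[0.0156 0.5313 1.8281 -1.8750]
Step 3: x=[2.0195 4.4107 8.2930 12.6517] v=[0.0625 0.8614 2.3438 -2.5186]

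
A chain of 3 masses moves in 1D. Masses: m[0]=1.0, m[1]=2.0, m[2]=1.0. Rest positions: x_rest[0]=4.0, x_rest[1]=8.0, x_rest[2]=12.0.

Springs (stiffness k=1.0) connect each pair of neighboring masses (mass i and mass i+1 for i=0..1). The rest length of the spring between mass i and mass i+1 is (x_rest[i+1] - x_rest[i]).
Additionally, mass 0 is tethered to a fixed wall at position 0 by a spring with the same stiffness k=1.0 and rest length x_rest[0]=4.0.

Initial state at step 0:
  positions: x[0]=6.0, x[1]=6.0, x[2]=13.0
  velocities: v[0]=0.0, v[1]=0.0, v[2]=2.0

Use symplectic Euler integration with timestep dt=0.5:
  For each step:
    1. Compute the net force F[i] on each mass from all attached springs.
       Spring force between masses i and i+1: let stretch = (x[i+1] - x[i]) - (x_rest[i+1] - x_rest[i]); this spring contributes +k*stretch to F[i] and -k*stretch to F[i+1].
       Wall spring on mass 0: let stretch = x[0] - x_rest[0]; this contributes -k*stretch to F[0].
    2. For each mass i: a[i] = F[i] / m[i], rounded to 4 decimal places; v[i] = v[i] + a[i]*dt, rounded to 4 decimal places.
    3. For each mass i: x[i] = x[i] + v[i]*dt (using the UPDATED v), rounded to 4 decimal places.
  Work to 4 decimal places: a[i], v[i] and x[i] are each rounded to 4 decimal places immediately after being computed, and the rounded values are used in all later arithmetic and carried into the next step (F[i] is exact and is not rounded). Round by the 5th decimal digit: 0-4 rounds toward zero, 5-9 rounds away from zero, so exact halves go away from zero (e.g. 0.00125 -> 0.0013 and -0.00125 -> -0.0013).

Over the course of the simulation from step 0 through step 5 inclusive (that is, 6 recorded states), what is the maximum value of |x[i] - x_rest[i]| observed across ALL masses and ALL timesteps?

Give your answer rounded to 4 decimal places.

Answer: 2.7343

Derivation:
Step 0: x=[6.0000 6.0000 13.0000] v=[0.0000 0.0000 2.0000]
Step 1: x=[4.5000 6.8750 13.2500] v=[-3.0000 1.7500 0.5000]
Step 2: x=[2.4688 8.2500 12.9063] v=[-4.0625 2.7500 -0.6875]
Step 3: x=[1.2657 9.4844 12.3985] v=[-2.4063 2.4688 -1.0157]
Step 4: x=[1.8008 10.0558 12.1621] v=[1.0702 1.1427 -0.4728]
Step 5: x=[3.9495 9.8586 12.3992] v=[4.2973 -0.3945 0.4741]
Max displacement = 2.7343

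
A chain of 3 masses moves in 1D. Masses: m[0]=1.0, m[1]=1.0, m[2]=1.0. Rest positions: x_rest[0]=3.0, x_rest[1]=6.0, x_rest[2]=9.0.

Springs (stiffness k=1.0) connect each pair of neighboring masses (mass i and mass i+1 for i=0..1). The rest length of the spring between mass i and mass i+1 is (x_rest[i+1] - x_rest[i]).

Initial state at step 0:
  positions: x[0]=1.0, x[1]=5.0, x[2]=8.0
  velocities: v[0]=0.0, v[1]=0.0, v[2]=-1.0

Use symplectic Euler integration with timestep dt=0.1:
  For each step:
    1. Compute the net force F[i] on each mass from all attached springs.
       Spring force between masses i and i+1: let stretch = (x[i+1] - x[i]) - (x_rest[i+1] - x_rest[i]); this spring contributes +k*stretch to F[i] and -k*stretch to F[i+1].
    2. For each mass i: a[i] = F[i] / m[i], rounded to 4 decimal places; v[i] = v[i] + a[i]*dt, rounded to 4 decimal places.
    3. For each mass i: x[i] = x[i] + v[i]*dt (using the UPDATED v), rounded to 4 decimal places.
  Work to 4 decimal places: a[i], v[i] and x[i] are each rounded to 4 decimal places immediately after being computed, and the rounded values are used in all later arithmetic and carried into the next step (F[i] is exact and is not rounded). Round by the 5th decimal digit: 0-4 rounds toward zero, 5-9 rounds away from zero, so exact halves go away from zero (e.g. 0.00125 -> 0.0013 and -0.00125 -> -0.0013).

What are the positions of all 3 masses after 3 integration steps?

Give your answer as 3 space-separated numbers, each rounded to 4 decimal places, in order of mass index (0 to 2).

Answer: 1.0590 4.9375 7.7035

Derivation:
Step 0: x=[1.0000 5.0000 8.0000] v=[0.0000 0.0000 -1.0000]
Step 1: x=[1.0100 4.9900 7.9000] v=[0.1000 -0.1000 -1.0000]
Step 2: x=[1.0298 4.9693 7.8009] v=[0.1980 -0.2070 -0.9910]
Step 3: x=[1.0590 4.9375 7.7035] v=[0.2920 -0.3178 -0.9742]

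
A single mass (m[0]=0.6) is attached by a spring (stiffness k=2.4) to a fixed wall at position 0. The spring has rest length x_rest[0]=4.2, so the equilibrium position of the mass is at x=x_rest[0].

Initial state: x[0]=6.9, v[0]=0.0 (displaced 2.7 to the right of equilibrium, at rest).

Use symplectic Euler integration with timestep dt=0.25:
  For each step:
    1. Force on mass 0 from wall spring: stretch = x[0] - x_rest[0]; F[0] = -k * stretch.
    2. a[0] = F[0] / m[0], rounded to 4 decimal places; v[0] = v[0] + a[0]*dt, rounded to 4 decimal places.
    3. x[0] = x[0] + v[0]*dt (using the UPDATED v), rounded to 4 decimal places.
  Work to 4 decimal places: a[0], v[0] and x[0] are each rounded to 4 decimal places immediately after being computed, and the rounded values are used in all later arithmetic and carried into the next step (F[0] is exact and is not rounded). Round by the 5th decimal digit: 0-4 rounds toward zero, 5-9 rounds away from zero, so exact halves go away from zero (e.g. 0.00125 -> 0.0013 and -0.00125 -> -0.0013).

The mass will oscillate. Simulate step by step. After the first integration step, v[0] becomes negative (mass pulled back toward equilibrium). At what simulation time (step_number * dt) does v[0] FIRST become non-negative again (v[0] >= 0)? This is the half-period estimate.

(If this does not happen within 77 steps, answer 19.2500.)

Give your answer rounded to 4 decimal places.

Answer: 1.7500

Derivation:
Step 0: x=[6.9000] v=[0.0000]
Step 1: x=[6.2250] v=[-2.7000]
Step 2: x=[5.0438] v=[-4.7250]
Step 3: x=[3.6516] v=[-5.5688]
Step 4: x=[2.3965] v=[-5.0204]
Step 5: x=[1.5923] v=[-3.2169]
Step 6: x=[1.4400] v=[-0.6092]
Step 7: x=[1.9777] v=[2.1508]
First v>=0 after going negative at step 7, time=1.7500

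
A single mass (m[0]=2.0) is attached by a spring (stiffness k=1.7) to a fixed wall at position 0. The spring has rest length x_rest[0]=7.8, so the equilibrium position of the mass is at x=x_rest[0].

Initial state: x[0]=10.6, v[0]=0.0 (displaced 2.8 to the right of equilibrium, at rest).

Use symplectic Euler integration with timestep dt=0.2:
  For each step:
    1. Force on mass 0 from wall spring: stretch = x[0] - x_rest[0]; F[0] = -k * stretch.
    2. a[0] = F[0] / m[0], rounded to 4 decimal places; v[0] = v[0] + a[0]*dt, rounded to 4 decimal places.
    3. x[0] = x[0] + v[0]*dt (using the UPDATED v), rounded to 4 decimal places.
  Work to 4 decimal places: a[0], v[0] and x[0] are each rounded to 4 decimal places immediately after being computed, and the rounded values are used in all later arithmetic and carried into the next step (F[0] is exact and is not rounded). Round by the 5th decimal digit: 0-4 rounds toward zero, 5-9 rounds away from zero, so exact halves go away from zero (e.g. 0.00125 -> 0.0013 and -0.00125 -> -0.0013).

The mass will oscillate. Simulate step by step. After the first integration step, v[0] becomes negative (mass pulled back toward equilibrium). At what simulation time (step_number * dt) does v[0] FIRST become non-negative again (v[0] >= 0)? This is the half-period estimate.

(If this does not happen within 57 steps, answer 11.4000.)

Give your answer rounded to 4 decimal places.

Answer: 3.6000

Derivation:
Step 0: x=[10.6000] v=[0.0000]
Step 1: x=[10.5048] v=[-0.4760]
Step 2: x=[10.3176] v=[-0.9358]
Step 3: x=[10.0448] v=[-1.3638]
Step 4: x=[9.6957] v=[-1.7454]
Step 5: x=[9.2822] v=[-2.0677]
Step 6: x=[8.8183] v=[-2.3197]
Step 7: x=[8.3197] v=[-2.4928]
Step 8: x=[7.8035] v=[-2.5811]
Step 9: x=[7.2872] v=[-2.5817]
Step 10: x=[6.7883] v=[-2.4945]
Step 11: x=[6.3238] v=[-2.3225]
Step 12: x=[5.9095] v=[-2.0715]
Step 13: x=[5.5595] v=[-1.7501]
Step 14: x=[5.2857] v=[-1.3692]
Step 15: x=[5.0973] v=[-0.9418]
Step 16: x=[5.0008] v=[-0.4823]
Step 17: x=[4.9995] v=[-0.0064]
Step 18: x=[5.0934] v=[0.4697]
First v>=0 after going negative at step 18, time=3.6000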